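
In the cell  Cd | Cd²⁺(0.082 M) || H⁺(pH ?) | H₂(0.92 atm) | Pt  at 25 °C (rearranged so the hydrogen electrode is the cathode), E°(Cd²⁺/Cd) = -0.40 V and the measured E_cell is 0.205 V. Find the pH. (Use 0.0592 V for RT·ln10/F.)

E°_cell = 0.40 V and n = 2.
log Q = n(E° − E)/0.0592 = 2×(0.40 − 0.205)/0.0592 = 6.588.
With Q = [Cd²⁺]·P(H₂) / [H⁺]^2, solving for [H⁺] gives log[H⁺] = -3.855, so pH = 3.86.

pH = 3.86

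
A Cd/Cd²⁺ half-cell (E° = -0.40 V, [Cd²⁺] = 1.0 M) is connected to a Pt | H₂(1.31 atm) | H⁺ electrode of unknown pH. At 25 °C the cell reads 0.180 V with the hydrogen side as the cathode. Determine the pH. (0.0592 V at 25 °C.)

E°_cell = 0.40 V and n = 2.
log Q = n(E° − E)/0.0592 = 2×(0.40 − 0.180)/0.0592 = 7.432.
With Q = [Cd²⁺]·P(H₂) / [H⁺]^2, solving for [H⁺] gives log[H⁺] = -3.658, so pH = 3.66.

pH = 3.66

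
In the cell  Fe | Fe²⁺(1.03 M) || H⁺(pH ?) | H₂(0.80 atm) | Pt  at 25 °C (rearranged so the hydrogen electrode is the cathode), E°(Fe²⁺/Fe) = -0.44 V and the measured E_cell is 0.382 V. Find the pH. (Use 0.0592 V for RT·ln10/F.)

E°_cell = 0.44 V and n = 2.
log Q = n(E° − E)/0.0592 = 2×(0.44 − 0.382)/0.0592 = 1.959.
With Q = [Fe²⁺]·P(H₂) / [H⁺]^2, solving for [H⁺] gives log[H⁺] = -1.022, so pH = 1.02.

pH = 1.02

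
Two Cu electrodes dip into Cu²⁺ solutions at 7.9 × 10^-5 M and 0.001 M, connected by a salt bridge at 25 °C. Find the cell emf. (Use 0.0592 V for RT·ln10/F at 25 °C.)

0.033 V

Both half-cells are Cu²⁺/Cu, so E°_cell = 0. The concentrated side is the cathode; the cell reaction moves Cu²⁺ from high to low concentration with n = 2.
Q = [Cu²⁺]_dilute/[Cu²⁺]_conc = 7.9 × 10^-5/0.001 = 0.0790.
E = 0 − (0.0592/2) log Q = −(0.0592/2)(-1.102) = 0.0326 V.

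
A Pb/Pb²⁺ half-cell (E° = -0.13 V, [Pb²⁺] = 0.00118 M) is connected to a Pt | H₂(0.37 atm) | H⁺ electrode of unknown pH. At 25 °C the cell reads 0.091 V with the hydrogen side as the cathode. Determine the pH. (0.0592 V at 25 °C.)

pH = 2.34

E°_cell = 0.13 V and n = 2.
log Q = n(E° − E)/0.0592 = 2×(0.13 − 0.091)/0.0592 = 1.318.
With Q = [Pb²⁺]·P(H₂) / [H⁺]^2, solving for [H⁺] gives log[H⁺] = -2.339, so pH = 2.34.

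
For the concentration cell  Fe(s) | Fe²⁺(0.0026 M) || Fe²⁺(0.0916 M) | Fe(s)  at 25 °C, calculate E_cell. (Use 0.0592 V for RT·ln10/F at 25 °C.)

0.046 V

Both half-cells are Fe²⁺/Fe, so E°_cell = 0. The concentrated side is the cathode; the cell reaction moves Fe²⁺ from high to low concentration with n = 2.
Q = [Fe²⁺]_dilute/[Fe²⁺]_conc = 0.0026/0.0916 = 0.0284.
E = 0 − (0.0592/2) log Q = −(0.0592/2)(-1.547) = 0.0458 V.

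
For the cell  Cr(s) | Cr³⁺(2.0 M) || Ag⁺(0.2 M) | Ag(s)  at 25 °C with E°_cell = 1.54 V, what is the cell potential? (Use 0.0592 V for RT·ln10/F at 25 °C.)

1.49 V

Balancing electrons gives n = 3; the reaction quotient is Q = [Cr³⁺]/[Ag⁺]^3 = 250.
At 25 °C, E = E° − (0.0592/n) log Q = 1.54 − (0.0592/3)(2.398) = 1.540 − 0.047 = 1.493 V.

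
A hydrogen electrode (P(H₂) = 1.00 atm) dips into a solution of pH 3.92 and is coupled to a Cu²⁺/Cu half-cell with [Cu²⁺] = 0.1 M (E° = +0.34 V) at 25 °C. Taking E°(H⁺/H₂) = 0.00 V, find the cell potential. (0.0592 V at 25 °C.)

0.54 V

The Cu²⁺/Cu couple is the cathode, so E°_cell = 0.34 V; n = 2.
[H⁺] = 10^(−3.92) = 1.2 × 10^-4 M, and Q = [H⁺]^2 / ([Cu²⁺]·P(H₂)) = 1.45 × 10^-7.
E = E° − (0.0592/2) log Q = 0.34 − (0.0592/2)(-6.840) = 0.542 V.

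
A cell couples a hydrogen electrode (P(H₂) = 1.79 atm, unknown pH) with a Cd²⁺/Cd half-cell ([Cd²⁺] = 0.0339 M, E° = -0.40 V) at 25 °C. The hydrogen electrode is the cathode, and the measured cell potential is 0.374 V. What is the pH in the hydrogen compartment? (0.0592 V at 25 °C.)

E°_cell = 0.40 V and n = 2.
log Q = n(E° − E)/0.0592 = 2×(0.40 − 0.374)/0.0592 = 0.878.
With Q = [Cd²⁺]·P(H₂) / [H⁺]^2, solving for [H⁺] gives log[H⁺] = -1.048, so pH = 1.05.

pH = 1.05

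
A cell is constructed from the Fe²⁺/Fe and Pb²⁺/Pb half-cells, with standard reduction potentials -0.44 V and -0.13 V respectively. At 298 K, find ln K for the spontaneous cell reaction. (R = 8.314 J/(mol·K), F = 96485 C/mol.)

ln K = 24.1

E°_cell = -0.13 − (-0.44) = 0.31 V, with n = 2 electrons transferred.
At equilibrium E = 0, so the Nernst equation gives ln K = nFE°/RT = (2)(96485)(0.31)/((8.314)(298)) = 24.14.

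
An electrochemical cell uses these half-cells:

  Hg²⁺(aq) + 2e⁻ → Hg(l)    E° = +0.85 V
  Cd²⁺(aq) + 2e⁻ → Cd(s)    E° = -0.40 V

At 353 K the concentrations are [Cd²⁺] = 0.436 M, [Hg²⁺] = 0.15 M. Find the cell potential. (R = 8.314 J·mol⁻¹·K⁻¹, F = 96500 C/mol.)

1.23 V

The Hg²⁺/Hg couple has the higher reduction potential and acts as the cathode, so E°_cell = +0.85 − (-0.40) = 1.25 V.
Balancing electrons gives n = 2; the reaction quotient is Q = [Cd²⁺]/[Hg²⁺] = 2.91.
E = E° − (RT/nF) ln Q = 1.25 − (8.314×353)/(2×96500) × (1.067) = 1.250 − 0.016 = 1.234 V.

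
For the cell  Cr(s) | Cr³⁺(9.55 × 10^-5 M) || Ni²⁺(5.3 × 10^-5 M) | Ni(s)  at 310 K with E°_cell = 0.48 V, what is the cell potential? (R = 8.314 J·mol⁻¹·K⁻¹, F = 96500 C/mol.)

Balancing electrons gives n = 6; the reaction quotient is Q = [Cr³⁺]^2/[Ni²⁺]^3 = 6.13 × 10^4.
E = E° − (RT/nF) ln Q = 0.48 − (8.314×310)/(6×96500) × (11.023) = 0.480 − 0.049 = 0.431 V.

0.431 V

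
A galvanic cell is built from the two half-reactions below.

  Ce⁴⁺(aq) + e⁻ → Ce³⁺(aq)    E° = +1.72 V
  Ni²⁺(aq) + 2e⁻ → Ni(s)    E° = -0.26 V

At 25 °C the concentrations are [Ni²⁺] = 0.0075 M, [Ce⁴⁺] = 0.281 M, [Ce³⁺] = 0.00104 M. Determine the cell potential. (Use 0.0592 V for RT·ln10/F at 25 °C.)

2.19 V

The Ce⁴⁺/Ce³⁺ couple has the higher reduction potential and acts as the cathode, so E°_cell = +1.72 − (-0.26) = 1.98 V.
Balancing electrons gives n = 2; the reaction quotient is Q = [Ni²⁺]·[Ce³⁺]^2/[Ce⁴⁺]^2 = 1.03 × 10^-7.
At 25 °C, E = E° − (0.0592/n) log Q = 1.98 − (0.0592/2)(-6.988) = 1.980 + 0.207 = 2.187 V.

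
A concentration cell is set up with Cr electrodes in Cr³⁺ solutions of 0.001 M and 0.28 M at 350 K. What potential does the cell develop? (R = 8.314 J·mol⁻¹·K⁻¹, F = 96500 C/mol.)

Both half-cells are Cr³⁺/Cr, so E°_cell = 0. The concentrated side is the cathode; the cell reaction moves Cr³⁺ from high to low concentration with n = 3.
Q = [Cr³⁺]_dilute/[Cr³⁺]_conc = 0.001/0.28 = 0.00357.
E = 0 − (RT/nF) ln Q = −((8.314×350)/(3×96500))(-5.635) = 0.0566 V.

0.057 V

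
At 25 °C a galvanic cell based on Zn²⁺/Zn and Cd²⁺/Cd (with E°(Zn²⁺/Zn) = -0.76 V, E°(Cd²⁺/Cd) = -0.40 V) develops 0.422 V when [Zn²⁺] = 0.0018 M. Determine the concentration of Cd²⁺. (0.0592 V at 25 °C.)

0.22 M

From the Nernst equation, log Q = n(E° − E)/0.0592 = 2(0.36 − 0.422)/0.0592 = -2.095, so Q = 0.00804.
With Q = [Zn²⁺]/[Cd²⁺] and the known concentrations, [Cd²⁺] in the denominator gives [Cd²⁺] = 0.22 M.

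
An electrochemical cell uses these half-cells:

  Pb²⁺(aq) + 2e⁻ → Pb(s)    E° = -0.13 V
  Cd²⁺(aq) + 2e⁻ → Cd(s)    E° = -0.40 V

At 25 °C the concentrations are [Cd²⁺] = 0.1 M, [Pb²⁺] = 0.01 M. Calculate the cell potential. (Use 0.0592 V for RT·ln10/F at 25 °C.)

The Pb²⁺/Pb couple has the higher reduction potential and acts as the cathode, so E°_cell = -0.13 − (-0.40) = 0.27 V.
Balancing electrons gives n = 2; the reaction quotient is Q = [Cd²⁺]/[Pb²⁺] = 10.0.
At 25 °C, E = E° − (0.0592/n) log Q = 0.27 − (0.0592/2)(1.000) = 0.270 − 0.030 = 0.240 V.

0.240 V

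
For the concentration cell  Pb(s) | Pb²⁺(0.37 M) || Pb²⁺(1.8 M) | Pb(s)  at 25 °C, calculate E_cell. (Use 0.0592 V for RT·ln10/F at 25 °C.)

Both half-cells are Pb²⁺/Pb, so E°_cell = 0. The concentrated side is the cathode; the cell reaction moves Pb²⁺ from high to low concentration with n = 2.
Q = [Pb²⁺]_dilute/[Pb²⁺]_conc = 0.37/1.8 = 0.206.
E = 0 − (0.0592/2) log Q = −(0.0592/2)(-0.687) = 0.0203 V.

0.020 V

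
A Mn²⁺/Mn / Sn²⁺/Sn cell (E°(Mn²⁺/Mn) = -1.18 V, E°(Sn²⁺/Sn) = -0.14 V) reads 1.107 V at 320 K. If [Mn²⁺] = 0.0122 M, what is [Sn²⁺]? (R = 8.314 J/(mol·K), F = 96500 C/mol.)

From the Nernst equation, ln Q = nF(E° − E)/RT = 2×96500×(1.04 − 1.107)/(8.314×320) = -4.860, so Q = 0.00775.
With Q = [Mn²⁺]/[Sn²⁺] and the known concentrations, [Sn²⁺] in the denominator gives [Sn²⁺] = 1.6 M.

1.6 M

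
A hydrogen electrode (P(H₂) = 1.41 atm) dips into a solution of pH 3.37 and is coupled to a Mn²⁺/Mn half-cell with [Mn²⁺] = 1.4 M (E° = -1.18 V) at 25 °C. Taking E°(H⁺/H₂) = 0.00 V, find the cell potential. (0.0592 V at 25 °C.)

0.97 V

The hydrogen couple is the cathode, so E°_cell = 1.18 V; n = 2.
[H⁺] = 10^(−3.37) = 4.3 × 10^-4 M, and Q = [Mn²⁺]·P(H₂) / [H⁺]^2 = 1.08 × 10^7.
E = E° − (0.0592/2) log Q = 1.18 − (0.0592/2)(7.035) = 0.972 V.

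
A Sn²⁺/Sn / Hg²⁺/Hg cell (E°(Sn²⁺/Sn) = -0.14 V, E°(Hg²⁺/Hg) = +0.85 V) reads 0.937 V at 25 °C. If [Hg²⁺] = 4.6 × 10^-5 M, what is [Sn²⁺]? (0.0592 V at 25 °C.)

From the Nernst equation, log Q = n(E° − E)/0.0592 = 2(0.99 − 0.937)/0.0592 = 1.791, so Q = 61.7.
With Q = [Sn²⁺]/[Hg²⁺] and the known concentrations, [Sn²⁺] in the numerator gives [Sn²⁺] = 0.0028 M.

0.0028 M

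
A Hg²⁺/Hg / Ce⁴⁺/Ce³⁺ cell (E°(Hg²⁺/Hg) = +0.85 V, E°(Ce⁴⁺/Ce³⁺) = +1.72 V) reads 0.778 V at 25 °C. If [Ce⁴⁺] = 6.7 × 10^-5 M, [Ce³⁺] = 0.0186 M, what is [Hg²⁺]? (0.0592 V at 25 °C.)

0.017 M

From the Nernst equation, log Q = n(E° − E)/0.0592 = 2(0.87 − 0.778)/0.0592 = 3.108, so Q = 1280.
With Q = [Hg²⁺]·[Ce³⁺]^2/[Ce⁴⁺]^2 and the known concentrations, [Hg²⁺] in the numerator gives [Hg²⁺] = 0.017 M.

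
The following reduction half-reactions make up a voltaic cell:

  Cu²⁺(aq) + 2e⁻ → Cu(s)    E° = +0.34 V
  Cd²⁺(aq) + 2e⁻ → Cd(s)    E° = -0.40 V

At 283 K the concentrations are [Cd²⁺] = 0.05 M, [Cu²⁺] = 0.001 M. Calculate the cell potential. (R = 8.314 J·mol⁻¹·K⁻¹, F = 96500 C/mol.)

The Cu²⁺/Cu couple has the higher reduction potential and acts as the cathode, so E°_cell = +0.34 − (-0.40) = 0.74 V.
Balancing electrons gives n = 2; the reaction quotient is Q = [Cd²⁺]/[Cu²⁺] = 50.0.
E = E° − (RT/nF) ln Q = 0.74 − (8.314×283)/(2×96500) × (3.912) = 0.740 − 0.048 = 0.692 V.

0.692 V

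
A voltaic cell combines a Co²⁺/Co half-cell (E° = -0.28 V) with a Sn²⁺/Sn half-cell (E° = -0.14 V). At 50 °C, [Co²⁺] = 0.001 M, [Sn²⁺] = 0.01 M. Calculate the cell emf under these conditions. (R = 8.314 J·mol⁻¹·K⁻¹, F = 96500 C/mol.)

The Sn²⁺/Sn couple has the higher reduction potential and acts as the cathode, so E°_cell = -0.14 − (-0.28) = 0.14 V.
Balancing electrons gives n = 2; the reaction quotient is Q = [Co²⁺]/[Sn²⁺] = 0.100.
E = E° − (RT/nF) ln Q = 0.14 − (8.314×323)/(2×96500) × (-2.303) = 0.140 + 0.032 = 0.172 V.

0.172 V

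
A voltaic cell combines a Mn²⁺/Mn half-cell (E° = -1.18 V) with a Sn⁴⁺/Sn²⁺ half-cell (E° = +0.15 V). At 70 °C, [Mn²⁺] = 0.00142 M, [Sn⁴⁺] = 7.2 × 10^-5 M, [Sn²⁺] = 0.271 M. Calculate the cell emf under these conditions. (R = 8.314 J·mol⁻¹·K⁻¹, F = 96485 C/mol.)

1.31 V

The Sn⁴⁺/Sn²⁺ couple has the higher reduction potential and acts as the cathode, so E°_cell = +0.15 − (-1.18) = 1.33 V.
Balancing electrons gives n = 2; the reaction quotient is Q = [Mn²⁺]·[Sn²⁺]/[Sn⁴⁺] = 5.34.
E = E° − (RT/nF) ln Q = 1.33 − (8.314×343)/(2×96485) × (1.676) = 1.330 − 0.025 = 1.305 V.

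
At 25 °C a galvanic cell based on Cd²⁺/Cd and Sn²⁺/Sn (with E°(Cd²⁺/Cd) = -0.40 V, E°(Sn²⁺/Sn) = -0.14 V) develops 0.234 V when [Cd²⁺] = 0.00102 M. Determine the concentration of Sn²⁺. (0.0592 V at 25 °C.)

From the Nernst equation, log Q = n(E° − E)/0.0592 = 2(0.26 − 0.234)/0.0592 = 0.878, so Q = 7.56.
With Q = [Cd²⁺]/[Sn²⁺] and the known concentrations, [Sn²⁺] in the denominator gives [Sn²⁺] = 1.3 × 10^-4 M.

1.3 × 10^-4 M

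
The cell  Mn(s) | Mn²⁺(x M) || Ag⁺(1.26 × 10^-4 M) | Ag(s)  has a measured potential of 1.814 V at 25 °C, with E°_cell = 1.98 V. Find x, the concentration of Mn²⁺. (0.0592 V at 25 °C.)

0.0064 M

From the Nernst equation, log Q = n(E° − E)/0.0592 = 2(1.98 − 1.814)/0.0592 = 5.608, so Q = 4.06 × 10^5.
With Q = [Mn²⁺]/[Ag⁺]^2 and the known concentrations, [Mn²⁺] in the numerator gives [Mn²⁺] = 0.0064 M.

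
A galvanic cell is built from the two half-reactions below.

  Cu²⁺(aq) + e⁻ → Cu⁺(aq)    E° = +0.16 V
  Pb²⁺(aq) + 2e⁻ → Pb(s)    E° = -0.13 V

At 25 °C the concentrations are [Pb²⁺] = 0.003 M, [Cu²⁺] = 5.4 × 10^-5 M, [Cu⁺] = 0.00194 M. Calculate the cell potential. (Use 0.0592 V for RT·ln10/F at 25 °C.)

0.273 V

The Cu²⁺/Cu⁺ couple has the higher reduction potential and acts as the cathode, so E°_cell = +0.16 − (-0.13) = 0.29 V.
Balancing electrons gives n = 2; the reaction quotient is Q = [Pb²⁺]·[Cu⁺]^2/[Cu²⁺]^2 = 3.87.
At 25 °C, E = E° − (0.0592/n) log Q = 0.29 − (0.0592/2)(0.588) = 0.290 − 0.017 = 0.273 V.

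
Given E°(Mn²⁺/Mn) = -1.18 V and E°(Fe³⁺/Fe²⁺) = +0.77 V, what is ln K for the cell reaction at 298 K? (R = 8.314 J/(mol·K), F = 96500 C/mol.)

E°_cell = +0.77 − (-1.18) = 1.95 V, with n = 2 electrons transferred.
At equilibrium E = 0, so the Nernst equation gives ln K = nFE°/RT = (2)(96500)(1.95)/((8.314)(298)) = 151.90.

ln K = 151.9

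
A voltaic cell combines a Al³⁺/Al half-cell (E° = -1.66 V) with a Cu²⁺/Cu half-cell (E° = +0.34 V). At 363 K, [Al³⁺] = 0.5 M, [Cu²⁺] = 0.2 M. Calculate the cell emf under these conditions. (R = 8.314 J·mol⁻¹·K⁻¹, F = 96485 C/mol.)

The Cu²⁺/Cu couple has the higher reduction potential and acts as the cathode, so E°_cell = +0.34 − (-1.66) = 2.00 V.
Balancing electrons gives n = 6; the reaction quotient is Q = [Al³⁺]^2/[Cu²⁺]^3 = 31.2.
E = E° − (RT/nF) ln Q = 2.00 − (8.314×363)/(6×96485) × (3.442) = 2.000 − 0.018 = 1.982 V.

1.98 V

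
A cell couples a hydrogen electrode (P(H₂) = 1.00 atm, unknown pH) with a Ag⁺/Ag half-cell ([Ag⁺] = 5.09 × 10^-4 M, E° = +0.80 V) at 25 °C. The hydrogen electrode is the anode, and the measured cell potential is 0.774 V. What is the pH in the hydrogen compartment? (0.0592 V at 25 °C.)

E°_cell = 0.80 V and n = 2.
log Q = n(E° − E)/0.0592 = 2×(0.80 − 0.774)/0.0592 = 0.878.
With Q = [H⁺]^2 / ([Ag⁺]^2·P(H₂)), solving for [H⁺] gives log[H⁺] = -2.854, so pH = 2.85.

pH = 2.85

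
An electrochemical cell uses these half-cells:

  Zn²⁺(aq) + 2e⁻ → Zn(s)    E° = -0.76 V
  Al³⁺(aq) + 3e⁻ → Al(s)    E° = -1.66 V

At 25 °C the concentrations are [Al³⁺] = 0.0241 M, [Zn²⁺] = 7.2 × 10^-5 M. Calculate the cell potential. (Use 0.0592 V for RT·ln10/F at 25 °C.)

The Zn²⁺/Zn couple has the higher reduction potential and acts as the cathode, so E°_cell = -0.76 − (-1.66) = 0.90 V.
Balancing electrons gives n = 6; the reaction quotient is Q = [Al³⁺]^2/[Zn²⁺]^3 = 1.56 × 10^9.
At 25 °C, E = E° − (0.0592/n) log Q = 0.90 − (0.0592/6)(9.192) = 0.900 − 0.091 = 0.809 V.

0.809 V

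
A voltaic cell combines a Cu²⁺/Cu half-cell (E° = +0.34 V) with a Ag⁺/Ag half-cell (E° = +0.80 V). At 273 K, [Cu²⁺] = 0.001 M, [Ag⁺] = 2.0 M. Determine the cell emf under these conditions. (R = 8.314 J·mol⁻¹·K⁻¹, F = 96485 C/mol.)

0.558 V

The Ag⁺/Ag couple has the higher reduction potential and acts as the cathode, so E°_cell = +0.80 − (+0.34) = 0.46 V.
Balancing electrons gives n = 2; the reaction quotient is Q = [Cu²⁺]/[Ag⁺]^2 = 2.5 × 10^-4.
E = E° − (RT/nF) ln Q = 0.46 − (8.314×273)/(2×96485) × (-8.294) = 0.460 + 0.098 = 0.558 V.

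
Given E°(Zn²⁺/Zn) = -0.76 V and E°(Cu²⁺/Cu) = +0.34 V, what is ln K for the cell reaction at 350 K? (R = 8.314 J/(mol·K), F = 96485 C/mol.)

ln K = 72.9

E°_cell = +0.34 − (-0.76) = 1.10 V, with n = 2 electrons transferred.
At equilibrium E = 0, so the Nernst equation gives ln K = nFE°/RT = (2)(96485)(1.10)/((8.314)(350)) = 72.95.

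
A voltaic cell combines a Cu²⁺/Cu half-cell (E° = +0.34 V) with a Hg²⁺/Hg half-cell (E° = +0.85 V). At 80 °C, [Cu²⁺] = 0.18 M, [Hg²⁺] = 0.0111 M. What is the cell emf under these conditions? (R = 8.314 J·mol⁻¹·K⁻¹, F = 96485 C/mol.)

0.468 V

The Hg²⁺/Hg couple has the higher reduction potential and acts as the cathode, so E°_cell = +0.85 − (+0.34) = 0.51 V.
Balancing electrons gives n = 2; the reaction quotient is Q = [Cu²⁺]/[Hg²⁺] = 16.2.
E = E° − (RT/nF) ln Q = 0.51 − (8.314×353)/(2×96485) × (2.786) = 0.510 − 0.042 = 0.468 V.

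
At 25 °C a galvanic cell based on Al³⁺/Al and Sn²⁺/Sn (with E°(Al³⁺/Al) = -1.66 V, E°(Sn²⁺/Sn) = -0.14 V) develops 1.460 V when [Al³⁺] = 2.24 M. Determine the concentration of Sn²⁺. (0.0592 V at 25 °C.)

From the Nernst equation, log Q = n(E° − E)/0.0592 = 6(1.52 − 1.460)/0.0592 = 6.081, so Q = 1.21 × 10^6.
With Q = [Al³⁺]^2/[Sn²⁺]^3 and the known concentrations, [Sn²⁺]^3 in the denominator gives [Sn²⁺] = 0.016 M.

0.016 M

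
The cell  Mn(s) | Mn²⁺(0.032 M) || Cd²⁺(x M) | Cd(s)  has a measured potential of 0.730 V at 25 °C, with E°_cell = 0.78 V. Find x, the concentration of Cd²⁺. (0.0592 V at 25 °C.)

6.5 × 10^-4 M

From the Nernst equation, log Q = n(E° − E)/0.0592 = 2(0.78 − 0.730)/0.0592 = 1.689, so Q = 48.9.
With Q = [Mn²⁺]/[Cd²⁺] and the known concentrations, [Cd²⁺] in the denominator gives [Cd²⁺] = 6.5 × 10^-4 M.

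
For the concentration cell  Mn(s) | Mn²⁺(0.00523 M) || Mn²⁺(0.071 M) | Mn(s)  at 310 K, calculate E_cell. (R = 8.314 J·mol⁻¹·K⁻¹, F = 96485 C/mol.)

Both half-cells are Mn²⁺/Mn, so E°_cell = 0. The concentrated side is the cathode; the cell reaction moves Mn²⁺ from high to low concentration with n = 2.
Q = [Mn²⁺]_dilute/[Mn²⁺]_conc = 0.00523/0.071 = 0.0737.
E = 0 − (RT/nF) ln Q = −((8.314×310)/(2×96485))(-2.608) = 0.0348 V.

0.035 V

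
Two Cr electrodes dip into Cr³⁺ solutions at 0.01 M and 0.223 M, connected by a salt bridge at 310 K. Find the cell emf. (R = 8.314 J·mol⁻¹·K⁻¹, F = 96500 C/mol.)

Both half-cells are Cr³⁺/Cr, so E°_cell = 0. The concentrated side is the cathode; the cell reaction moves Cr³⁺ from high to low concentration with n = 3.
Q = [Cr³⁺]_dilute/[Cr³⁺]_conc = 0.01/0.223 = 0.0448.
E = 0 − (RT/nF) ln Q = −((8.314×310)/(3×96500))(-3.105) = 0.0276 V.

0.028 V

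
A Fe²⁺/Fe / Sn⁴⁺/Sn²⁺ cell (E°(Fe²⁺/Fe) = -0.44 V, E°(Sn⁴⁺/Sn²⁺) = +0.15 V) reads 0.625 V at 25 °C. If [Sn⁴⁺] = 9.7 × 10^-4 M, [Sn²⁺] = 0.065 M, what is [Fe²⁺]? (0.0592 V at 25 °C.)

From the Nernst equation, log Q = n(E° − E)/0.0592 = 2(0.59 − 0.625)/0.0592 = -1.182, so Q = 0.0657.
With Q = [Fe²⁺]·[Sn²⁺]/[Sn⁴⁺] and the known concentrations, [Fe²⁺] in the numerator gives [Fe²⁺] = 9.8 × 10^-4 M.

9.8 × 10^-4 M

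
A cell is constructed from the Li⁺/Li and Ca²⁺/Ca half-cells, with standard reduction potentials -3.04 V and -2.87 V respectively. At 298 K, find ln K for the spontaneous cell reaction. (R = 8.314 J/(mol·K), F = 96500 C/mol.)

ln K = 13.2

E°_cell = -2.87 − (-3.04) = 0.17 V, with n = 2 electrons transferred.
At equilibrium E = 0, so the Nernst equation gives ln K = nFE°/RT = (2)(96500)(0.17)/((8.314)(298)) = 13.24.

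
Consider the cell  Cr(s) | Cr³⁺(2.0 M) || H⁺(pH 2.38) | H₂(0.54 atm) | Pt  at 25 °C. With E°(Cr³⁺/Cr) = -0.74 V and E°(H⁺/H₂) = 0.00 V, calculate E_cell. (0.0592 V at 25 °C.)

0.60 V

The hydrogen couple is the cathode, so E°_cell = 0.74 V; n = 6.
[H⁺] = 10^(−2.38) = 0.0042 M, and Q = [Cr³⁺]^2·P(H₂)^3 / [H⁺]^6 = 1.2 × 10^14.
E = E° − (0.0592/6) log Q = 0.74 − (0.0592/6)(14.079) = 0.601 V.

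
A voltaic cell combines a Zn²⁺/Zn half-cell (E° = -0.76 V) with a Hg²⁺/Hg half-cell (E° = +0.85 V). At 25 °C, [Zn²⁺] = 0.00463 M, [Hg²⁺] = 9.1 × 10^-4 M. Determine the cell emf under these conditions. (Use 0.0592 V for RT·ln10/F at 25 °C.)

1.59 V

The Hg²⁺/Hg couple has the higher reduction potential and acts as the cathode, so E°_cell = +0.85 − (-0.76) = 1.61 V.
Balancing electrons gives n = 2; the reaction quotient is Q = [Zn²⁺]/[Hg²⁺] = 5.09.
At 25 °C, E = E° − (0.0592/n) log Q = 1.61 − (0.0592/2)(0.707) = 1.610 − 0.021 = 1.589 V.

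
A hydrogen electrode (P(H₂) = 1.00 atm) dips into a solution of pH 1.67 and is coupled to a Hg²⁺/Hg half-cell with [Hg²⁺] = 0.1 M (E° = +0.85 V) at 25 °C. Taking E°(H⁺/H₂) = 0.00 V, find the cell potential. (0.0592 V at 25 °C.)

0.92 V

The Hg²⁺/Hg couple is the cathode, so E°_cell = 0.85 V; n = 2.
[H⁺] = 10^(−1.67) = 0.021 M, and Q = [H⁺]^2 / ([Hg²⁺]·P(H₂)) = 0.00457.
E = E° − (0.0592/2) log Q = 0.85 − (0.0592/2)(-2.340) = 0.919 V.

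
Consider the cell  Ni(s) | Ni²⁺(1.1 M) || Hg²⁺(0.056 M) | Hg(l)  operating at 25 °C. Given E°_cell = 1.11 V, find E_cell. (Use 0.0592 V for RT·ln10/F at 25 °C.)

Balancing electrons gives n = 2; the reaction quotient is Q = [Ni²⁺]/[Hg²⁺] = 19.6.
At 25 °C, E = E° − (0.0592/n) log Q = 1.11 − (0.0592/2)(1.293) = 1.110 − 0.038 = 1.072 V.

1.07 V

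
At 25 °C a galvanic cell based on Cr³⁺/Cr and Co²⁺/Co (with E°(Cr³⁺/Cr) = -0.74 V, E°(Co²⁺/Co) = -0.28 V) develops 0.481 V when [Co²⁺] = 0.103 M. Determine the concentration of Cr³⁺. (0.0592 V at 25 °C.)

0.0029 M

From the Nernst equation, log Q = n(E° − E)/0.0592 = 6(0.46 − 0.481)/0.0592 = -2.128, so Q = 0.00744.
With Q = [Cr³⁺]^2/[Co²⁺]^3 and the known concentrations, [Cr³⁺]^2 in the numerator gives [Cr³⁺] = 0.0029 M.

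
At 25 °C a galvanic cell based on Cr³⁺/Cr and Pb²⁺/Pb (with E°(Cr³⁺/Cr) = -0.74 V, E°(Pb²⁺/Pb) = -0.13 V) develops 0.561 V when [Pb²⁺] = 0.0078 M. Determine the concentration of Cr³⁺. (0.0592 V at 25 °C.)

0.21 M

From the Nernst equation, log Q = n(E° − E)/0.0592 = 6(0.61 − 0.561)/0.0592 = 4.966, so Q = 9.25 × 10^4.
With Q = [Cr³⁺]^2/[Pb²⁺]^3 and the known concentrations, [Cr³⁺]^2 in the numerator gives [Cr³⁺] = 0.21 M.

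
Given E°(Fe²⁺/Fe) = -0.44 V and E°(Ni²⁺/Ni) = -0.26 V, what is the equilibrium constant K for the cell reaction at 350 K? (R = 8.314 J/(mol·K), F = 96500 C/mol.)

E°_cell = -0.26 − (-0.44) = 0.18 V, with n = 2 electrons transferred.
At equilibrium E = 0, so the Nernst equation gives ln K = nFE°/RT = (2)(96500)(0.18)/((8.314)(350)) = 11.94.
K = e^11.94 = 1.5 × 10^5.

1.5 × 10^5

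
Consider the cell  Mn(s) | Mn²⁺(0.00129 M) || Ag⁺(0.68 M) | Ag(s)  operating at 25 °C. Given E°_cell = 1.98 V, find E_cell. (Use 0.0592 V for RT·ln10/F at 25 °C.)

Balancing electrons gives n = 2; the reaction quotient is Q = [Mn²⁺]/[Ag⁺]^2 = 0.00279.
At 25 °C, E = E° − (0.0592/n) log Q = 1.98 − (0.0592/2)(-2.554) = 1.980 + 0.076 = 2.056 V.

2.06 V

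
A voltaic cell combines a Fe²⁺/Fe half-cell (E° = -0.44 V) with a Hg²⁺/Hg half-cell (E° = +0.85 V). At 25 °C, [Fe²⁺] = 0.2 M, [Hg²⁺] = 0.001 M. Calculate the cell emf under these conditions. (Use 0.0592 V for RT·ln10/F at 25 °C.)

The Hg²⁺/Hg couple has the higher reduction potential and acts as the cathode, so E°_cell = +0.85 − (-0.44) = 1.29 V.
Balancing electrons gives n = 2; the reaction quotient is Q = [Fe²⁺]/[Hg²⁺] = 200.
At 25 °C, E = E° − (0.0592/n) log Q = 1.29 − (0.0592/2)(2.301) = 1.290 − 0.068 = 1.222 V.

1.22 V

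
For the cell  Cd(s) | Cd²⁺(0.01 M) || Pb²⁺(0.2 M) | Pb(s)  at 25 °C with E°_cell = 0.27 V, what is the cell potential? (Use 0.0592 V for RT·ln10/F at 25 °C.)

Balancing electrons gives n = 2; the reaction quotient is Q = [Cd²⁺]/[Pb²⁺] = 0.0500.
At 25 °C, E = E° − (0.0592/n) log Q = 0.27 − (0.0592/2)(-1.301) = 0.270 + 0.039 = 0.309 V.

0.309 V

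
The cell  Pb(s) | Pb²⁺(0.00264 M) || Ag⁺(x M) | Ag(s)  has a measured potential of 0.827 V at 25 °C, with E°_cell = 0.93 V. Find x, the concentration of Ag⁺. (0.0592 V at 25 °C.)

9.4 × 10^-4 M

From the Nernst equation, log Q = n(E° − E)/0.0592 = 2(0.93 − 0.827)/0.0592 = 3.480, so Q = 3020.
With Q = [Pb²⁺]/[Ag⁺]^2 and the known concentrations, [Ag⁺]^2 in the denominator gives [Ag⁺] = 9.4 × 10^-4 M.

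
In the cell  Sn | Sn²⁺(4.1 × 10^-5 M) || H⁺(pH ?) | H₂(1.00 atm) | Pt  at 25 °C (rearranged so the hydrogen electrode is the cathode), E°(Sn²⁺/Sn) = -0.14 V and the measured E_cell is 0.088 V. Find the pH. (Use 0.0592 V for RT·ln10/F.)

E°_cell = 0.14 V and n = 2.
log Q = n(E° − E)/0.0592 = 2×(0.14 − 0.088)/0.0592 = 1.757.
With Q = [Sn²⁺]·P(H₂) / [H⁺]^2, solving for [H⁺] gives log[H⁺] = -3.072, so pH = 3.07.

pH = 3.07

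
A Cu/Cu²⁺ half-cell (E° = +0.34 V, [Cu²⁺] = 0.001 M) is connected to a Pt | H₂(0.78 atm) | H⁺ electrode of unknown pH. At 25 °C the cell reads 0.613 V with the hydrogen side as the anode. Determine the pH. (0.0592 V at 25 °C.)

E°_cell = 0.34 V and n = 2.
log Q = n(E° − E)/0.0592 = 2×(0.34 − 0.613)/0.0592 = -9.223.
With Q = [H⁺]^2 / ([Cu²⁺]·P(H₂)), solving for [H⁺] gives log[H⁺] = -6.165, so pH = 6.17.

pH = 6.17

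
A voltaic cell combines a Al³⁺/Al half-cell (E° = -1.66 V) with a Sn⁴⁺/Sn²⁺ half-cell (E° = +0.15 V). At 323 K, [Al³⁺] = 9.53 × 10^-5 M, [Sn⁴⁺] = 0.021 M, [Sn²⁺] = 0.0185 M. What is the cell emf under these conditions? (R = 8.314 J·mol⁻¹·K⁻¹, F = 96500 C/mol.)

1.90 V

The Sn⁴⁺/Sn²⁺ couple has the higher reduction potential and acts as the cathode, so E°_cell = +0.15 − (-1.66) = 1.81 V.
Balancing electrons gives n = 6; the reaction quotient is Q = [Al³⁺]^2·[Sn²⁺]^3/[Sn⁴⁺]^3 = 6.21 × 10^-9.
E = E° − (RT/nF) ln Q = 1.81 − (8.314×323)/(6×96500) × (-18.897) = 1.810 + 0.088 = 1.898 V.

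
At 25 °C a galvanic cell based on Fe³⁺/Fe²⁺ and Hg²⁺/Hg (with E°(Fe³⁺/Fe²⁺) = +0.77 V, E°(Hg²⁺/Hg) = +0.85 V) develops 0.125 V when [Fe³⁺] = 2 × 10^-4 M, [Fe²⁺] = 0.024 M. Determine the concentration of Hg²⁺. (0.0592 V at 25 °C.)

From the Nernst equation, log Q = n(E° − E)/0.0592 = 2(0.08 − 0.125)/0.0592 = -1.520, so Q = 0.0302.
With Q = [Fe³⁺]^2/([Fe²⁺]^2·[Hg²⁺]) and the known concentrations, [Hg²⁺] in the denominator gives [Hg²⁺] = 0.0023 M.

0.0023 M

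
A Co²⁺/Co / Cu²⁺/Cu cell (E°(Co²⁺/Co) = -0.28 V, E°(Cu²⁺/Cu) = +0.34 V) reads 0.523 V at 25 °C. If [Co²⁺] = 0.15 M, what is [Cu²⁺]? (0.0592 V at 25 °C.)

7.9 × 10^-5 M

From the Nernst equation, log Q = n(E° − E)/0.0592 = 2(0.62 − 0.523)/0.0592 = 3.277, so Q = 1890.
With Q = [Co²⁺]/[Cu²⁺] and the known concentrations, [Cu²⁺] in the denominator gives [Cu²⁺] = 7.9 × 10^-5 M.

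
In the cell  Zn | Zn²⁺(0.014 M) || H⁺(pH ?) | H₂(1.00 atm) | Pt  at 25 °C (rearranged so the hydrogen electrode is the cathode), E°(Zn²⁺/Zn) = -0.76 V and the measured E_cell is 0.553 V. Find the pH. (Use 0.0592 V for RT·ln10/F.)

pH = 4.42

E°_cell = 0.76 V and n = 2.
log Q = n(E° − E)/0.0592 = 2×(0.76 − 0.553)/0.0592 = 6.993.
With Q = [Zn²⁺]·P(H₂) / [H⁺]^2, solving for [H⁺] gives log[H⁺] = -4.424, so pH = 4.42.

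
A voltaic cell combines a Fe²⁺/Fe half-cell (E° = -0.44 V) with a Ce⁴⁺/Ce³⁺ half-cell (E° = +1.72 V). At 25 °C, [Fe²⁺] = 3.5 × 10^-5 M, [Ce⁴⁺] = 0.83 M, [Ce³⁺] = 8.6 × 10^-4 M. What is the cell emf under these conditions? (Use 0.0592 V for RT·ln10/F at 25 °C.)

2.47 V

The Ce⁴⁺/Ce³⁺ couple has the higher reduction potential and acts as the cathode, so E°_cell = +1.72 − (-0.44) = 2.16 V.
Balancing electrons gives n = 2; the reaction quotient is Q = [Fe²⁺]·[Ce³⁺]^2/[Ce⁴⁺]^2 = 3.76 × 10^-11.
At 25 °C, E = E° − (0.0592/n) log Q = 2.16 − (0.0592/2)(-10.425) = 2.160 + 0.309 = 2.469 V.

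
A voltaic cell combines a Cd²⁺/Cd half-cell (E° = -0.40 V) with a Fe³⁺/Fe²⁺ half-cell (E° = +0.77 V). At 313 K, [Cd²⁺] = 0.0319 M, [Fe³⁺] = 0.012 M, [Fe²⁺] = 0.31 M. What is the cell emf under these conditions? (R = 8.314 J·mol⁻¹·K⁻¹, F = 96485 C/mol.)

The Fe³⁺/Fe²⁺ couple has the higher reduction potential and acts as the cathode, so E°_cell = +0.77 − (-0.40) = 1.17 V.
Balancing electrons gives n = 2; the reaction quotient is Q = [Cd²⁺]·[Fe²⁺]^2/[Fe³⁺]^2 = 21.3.
E = E° − (RT/nF) ln Q = 1.17 − (8.314×313)/(2×96485) × (3.058) = 1.170 − 0.041 = 1.129 V.

1.13 V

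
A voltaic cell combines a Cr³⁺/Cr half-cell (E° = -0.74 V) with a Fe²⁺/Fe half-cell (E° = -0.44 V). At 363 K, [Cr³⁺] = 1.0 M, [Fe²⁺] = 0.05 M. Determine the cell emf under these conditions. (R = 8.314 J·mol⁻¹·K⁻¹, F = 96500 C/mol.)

The Fe²⁺/Fe couple has the higher reduction potential and acts as the cathode, so E°_cell = -0.44 − (-0.74) = 0.30 V.
Balancing electrons gives n = 6; the reaction quotient is Q = [Cr³⁺]^2/[Fe²⁺]^3 = 8000.
E = E° − (RT/nF) ln Q = 0.30 − (8.314×363)/(6×96500) × (8.987) = 0.300 − 0.047 = 0.253 V.

0.253 V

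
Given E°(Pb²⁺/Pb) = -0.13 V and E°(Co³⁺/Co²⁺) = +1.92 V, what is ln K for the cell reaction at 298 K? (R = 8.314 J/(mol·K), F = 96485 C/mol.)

E°_cell = +1.92 − (-0.13) = 2.05 V, with n = 2 electrons transferred.
At equilibrium E = 0, so the Nernst equation gives ln K = nFE°/RT = (2)(96485)(2.05)/((8.314)(298)) = 159.67.

ln K = 159.7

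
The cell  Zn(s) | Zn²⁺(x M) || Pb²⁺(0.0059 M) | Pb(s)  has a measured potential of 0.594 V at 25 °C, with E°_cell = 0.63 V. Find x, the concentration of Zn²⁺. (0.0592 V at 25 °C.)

From the Nernst equation, log Q = n(E° − E)/0.0592 = 2(0.63 − 0.594)/0.0592 = 1.216, so Q = 16.5.
With Q = [Zn²⁺]/[Pb²⁺] and the known concentrations, [Zn²⁺] in the numerator gives [Zn²⁺] = 0.097 M.

0.097 M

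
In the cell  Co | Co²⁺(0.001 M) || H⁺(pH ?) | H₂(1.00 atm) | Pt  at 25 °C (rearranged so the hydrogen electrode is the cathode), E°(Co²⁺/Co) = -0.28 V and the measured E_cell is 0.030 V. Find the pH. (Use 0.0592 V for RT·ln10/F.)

pH = 5.72

E°_cell = 0.28 V and n = 2.
log Q = n(E° − E)/0.0592 = 2×(0.28 − 0.030)/0.0592 = 8.446.
With Q = [Co²⁺]·P(H₂) / [H⁺]^2, solving for [H⁺] gives log[H⁺] = -5.723, so pH = 5.72.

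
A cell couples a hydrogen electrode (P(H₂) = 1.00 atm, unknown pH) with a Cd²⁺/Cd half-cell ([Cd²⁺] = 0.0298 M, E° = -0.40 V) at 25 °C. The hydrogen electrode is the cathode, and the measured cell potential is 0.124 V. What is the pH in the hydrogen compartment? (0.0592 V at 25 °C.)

E°_cell = 0.40 V and n = 2.
log Q = n(E° − E)/0.0592 = 2×(0.40 − 0.124)/0.0592 = 9.324.
With Q = [Cd²⁺]·P(H₂) / [H⁺]^2, solving for [H⁺] gives log[H⁺] = -5.425, so pH = 5.43.

pH = 5.43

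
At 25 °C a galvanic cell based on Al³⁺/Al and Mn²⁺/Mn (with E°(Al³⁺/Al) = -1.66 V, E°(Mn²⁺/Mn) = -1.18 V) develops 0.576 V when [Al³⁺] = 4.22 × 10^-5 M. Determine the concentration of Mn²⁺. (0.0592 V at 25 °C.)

2.1 M

From the Nernst equation, log Q = n(E° − E)/0.0592 = 6(0.48 − 0.576)/0.0592 = -9.730, so Q = 1.86 × 10^-10.
With Q = [Al³⁺]^2/[Mn²⁺]^3 and the known concentrations, [Mn²⁺]^3 in the denominator gives [Mn²⁺] = 2.1 M.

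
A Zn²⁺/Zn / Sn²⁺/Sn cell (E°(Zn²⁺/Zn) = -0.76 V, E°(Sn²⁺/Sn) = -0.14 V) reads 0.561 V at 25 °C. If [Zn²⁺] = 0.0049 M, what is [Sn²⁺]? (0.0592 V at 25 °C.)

From the Nernst equation, log Q = n(E° − E)/0.0592 = 2(0.62 − 0.561)/0.0592 = 1.993, so Q = 98.5.
With Q = [Zn²⁺]/[Sn²⁺] and the known concentrations, [Sn²⁺] in the denominator gives [Sn²⁺] = 5 × 10^-5 M.

5 × 10^-5 M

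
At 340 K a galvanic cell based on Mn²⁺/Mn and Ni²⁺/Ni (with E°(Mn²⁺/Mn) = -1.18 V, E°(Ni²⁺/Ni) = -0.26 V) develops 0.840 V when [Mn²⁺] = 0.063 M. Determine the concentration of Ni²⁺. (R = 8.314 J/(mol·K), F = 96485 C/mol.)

From the Nernst equation, ln Q = nF(E° − E)/RT = 2×96485×(0.92 − 0.840)/(8.314×340) = 5.461, so Q = 235.
With Q = [Mn²⁺]/[Ni²⁺] and the known concentrations, [Ni²⁺] in the denominator gives [Ni²⁺] = 2.7 × 10^-4 M.

2.7 × 10^-4 M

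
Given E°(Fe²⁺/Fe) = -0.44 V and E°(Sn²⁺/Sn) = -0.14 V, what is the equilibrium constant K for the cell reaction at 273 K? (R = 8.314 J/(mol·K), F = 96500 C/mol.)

E°_cell = -0.14 − (-0.44) = 0.30 V, with n = 2 electrons transferred.
At equilibrium E = 0, so the Nernst equation gives ln K = nFE°/RT = (2)(96500)(0.30)/((8.314)(273)) = 25.51.
K = e^25.51 = 1.2 × 10^11.

1.2 × 10^11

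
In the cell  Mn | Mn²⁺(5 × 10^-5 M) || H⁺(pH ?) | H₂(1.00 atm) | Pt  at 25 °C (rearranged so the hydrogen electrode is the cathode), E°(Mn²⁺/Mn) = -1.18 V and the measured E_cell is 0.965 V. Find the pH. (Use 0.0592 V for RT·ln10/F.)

pH = 5.78

E°_cell = 1.18 V and n = 2.
log Q = n(E° − E)/0.0592 = 2×(1.18 − 0.965)/0.0592 = 7.264.
With Q = [Mn²⁺]·P(H₂) / [H⁺]^2, solving for [H⁺] gives log[H⁺] = -5.782, so pH = 5.78.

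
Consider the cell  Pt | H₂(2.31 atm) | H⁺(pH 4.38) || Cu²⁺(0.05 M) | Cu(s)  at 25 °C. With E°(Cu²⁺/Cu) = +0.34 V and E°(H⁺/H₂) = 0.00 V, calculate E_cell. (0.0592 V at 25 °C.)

0.57 V

The Cu²⁺/Cu couple is the cathode, so E°_cell = 0.34 V; n = 2.
[H⁺] = 10^(−4.38) = 4.2 × 10^-5 M, and Q = [H⁺]^2 / ([Cu²⁺]·P(H₂)) = 1.5 × 10^-8.
E = E° − (0.0592/2) log Q = 0.34 − (0.0592/2)(-7.823) = 0.572 V.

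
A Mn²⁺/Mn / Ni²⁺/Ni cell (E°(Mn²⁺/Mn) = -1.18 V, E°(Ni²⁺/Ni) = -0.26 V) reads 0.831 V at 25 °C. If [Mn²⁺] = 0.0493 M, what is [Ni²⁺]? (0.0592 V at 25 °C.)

From the Nernst equation, log Q = n(E° − E)/0.0592 = 2(0.92 − 0.831)/0.0592 = 3.007, so Q = 1020.
With Q = [Mn²⁺]/[Ni²⁺] and the known concentrations, [Ni²⁺] in the denominator gives [Ni²⁺] = 4.9 × 10^-5 M.

4.9 × 10^-5 M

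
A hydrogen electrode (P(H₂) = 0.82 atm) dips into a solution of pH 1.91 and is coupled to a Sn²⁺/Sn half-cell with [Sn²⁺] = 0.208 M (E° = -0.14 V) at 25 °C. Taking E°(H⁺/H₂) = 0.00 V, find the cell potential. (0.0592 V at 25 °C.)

0.050 V

The hydrogen couple is the cathode, so E°_cell = 0.14 V; n = 2.
[H⁺] = 10^(−1.91) = 0.012 M, and Q = [Sn²⁺]·P(H₂) / [H⁺]^2 = 1130.
E = E° − (0.0592/2) log Q = 0.14 − (0.0592/2)(3.052) = 0.050 V.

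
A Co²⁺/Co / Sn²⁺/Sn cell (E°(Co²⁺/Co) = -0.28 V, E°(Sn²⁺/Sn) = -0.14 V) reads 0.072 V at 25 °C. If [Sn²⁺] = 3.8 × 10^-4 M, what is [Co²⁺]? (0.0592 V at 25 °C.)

0.075 M

From the Nernst equation, log Q = n(E° − E)/0.0592 = 2(0.14 − 0.072)/0.0592 = 2.297, so Q = 198.
With Q = [Co²⁺]/[Sn²⁺] and the known concentrations, [Co²⁺] in the numerator gives [Co²⁺] = 0.075 M.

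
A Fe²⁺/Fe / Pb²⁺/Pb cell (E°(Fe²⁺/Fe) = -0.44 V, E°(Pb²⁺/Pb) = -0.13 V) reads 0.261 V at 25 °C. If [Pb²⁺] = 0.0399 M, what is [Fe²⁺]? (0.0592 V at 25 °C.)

1.8 M

From the Nernst equation, log Q = n(E° − E)/0.0592 = 2(0.31 − 0.261)/0.0592 = 1.655, so Q = 45.2.
With Q = [Fe²⁺]/[Pb²⁺] and the known concentrations, [Fe²⁺] in the numerator gives [Fe²⁺] = 1.8 M.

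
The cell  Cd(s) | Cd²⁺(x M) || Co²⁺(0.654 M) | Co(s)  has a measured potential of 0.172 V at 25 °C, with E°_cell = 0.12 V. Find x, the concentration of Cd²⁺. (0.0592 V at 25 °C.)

From the Nernst equation, log Q = n(E° − E)/0.0592 = 2(0.12 − 0.172)/0.0592 = -1.757, so Q = 0.0175.
With Q = [Cd²⁺]/[Co²⁺] and the known concentrations, [Cd²⁺] in the numerator gives [Cd²⁺] = 0.011 M.

0.011 M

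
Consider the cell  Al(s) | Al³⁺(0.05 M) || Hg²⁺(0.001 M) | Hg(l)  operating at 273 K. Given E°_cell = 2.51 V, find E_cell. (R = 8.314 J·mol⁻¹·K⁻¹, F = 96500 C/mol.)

2.45 V

Balancing electrons gives n = 6; the reaction quotient is Q = [Al³⁺]^2/[Hg²⁺]^3 = 2.5 × 10^6.
E = E° − (RT/nF) ln Q = 2.51 − (8.314×273)/(6×96500) × (14.732) = 2.510 − 0.058 = 2.452 V.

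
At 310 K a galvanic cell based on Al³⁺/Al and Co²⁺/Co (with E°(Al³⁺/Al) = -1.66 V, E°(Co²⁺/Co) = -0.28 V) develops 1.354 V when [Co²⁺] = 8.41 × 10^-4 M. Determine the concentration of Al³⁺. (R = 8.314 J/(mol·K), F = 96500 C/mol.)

From the Nernst equation, ln Q = nF(E° − E)/RT = 6×96500×(1.38 − 1.354)/(8.314×310) = 5.841, so Q = 344.
With Q = [Al³⁺]^2/[Co²⁺]^3 and the known concentrations, [Al³⁺]^2 in the numerator gives [Al³⁺] = 4.5 × 10^-4 M.

4.5 × 10^-4 M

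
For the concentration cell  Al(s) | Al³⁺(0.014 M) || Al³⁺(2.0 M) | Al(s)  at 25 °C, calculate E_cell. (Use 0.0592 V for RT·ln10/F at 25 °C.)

0.043 V

Both half-cells are Al³⁺/Al, so E°_cell = 0. The concentrated side is the cathode; the cell reaction moves Al³⁺ from high to low concentration with n = 3.
Q = [Al³⁺]_dilute/[Al³⁺]_conc = 0.014/2.0 = 0.00700.
E = 0 − (0.0592/3) log Q = −(0.0592/3)(-2.155) = 0.0425 V.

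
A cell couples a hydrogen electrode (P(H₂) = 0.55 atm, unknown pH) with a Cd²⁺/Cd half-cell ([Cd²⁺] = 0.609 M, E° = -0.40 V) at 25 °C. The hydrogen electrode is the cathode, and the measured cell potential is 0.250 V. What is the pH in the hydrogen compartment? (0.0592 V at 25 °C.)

E°_cell = 0.40 V and n = 2.
log Q = n(E° − E)/0.0592 = 2×(0.40 − 0.250)/0.0592 = 5.068.
With Q = [Cd²⁺]·P(H₂) / [H⁺]^2, solving for [H⁺] gives log[H⁺] = -2.771, so pH = 2.77.

pH = 2.77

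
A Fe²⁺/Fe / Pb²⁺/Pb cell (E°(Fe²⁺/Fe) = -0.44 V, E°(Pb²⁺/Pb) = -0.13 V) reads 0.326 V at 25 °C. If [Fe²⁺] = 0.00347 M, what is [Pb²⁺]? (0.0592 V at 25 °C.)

0.012 M

From the Nernst equation, log Q = n(E° − E)/0.0592 = 2(0.31 − 0.326)/0.0592 = -0.541, so Q = 0.288.
With Q = [Fe²⁺]/[Pb²⁺] and the known concentrations, [Pb²⁺] in the denominator gives [Pb²⁺] = 0.012 M.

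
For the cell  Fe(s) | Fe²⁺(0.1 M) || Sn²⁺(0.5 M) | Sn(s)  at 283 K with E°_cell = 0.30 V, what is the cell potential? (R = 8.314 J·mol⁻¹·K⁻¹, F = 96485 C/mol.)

Balancing electrons gives n = 2; the reaction quotient is Q = [Fe²⁺]/[Sn²⁺] = 0.200.
E = E° − (RT/nF) ln Q = 0.30 − (8.314×283)/(2×96485) × (-1.609) = 0.300 + 0.020 = 0.320 V.

0.320 V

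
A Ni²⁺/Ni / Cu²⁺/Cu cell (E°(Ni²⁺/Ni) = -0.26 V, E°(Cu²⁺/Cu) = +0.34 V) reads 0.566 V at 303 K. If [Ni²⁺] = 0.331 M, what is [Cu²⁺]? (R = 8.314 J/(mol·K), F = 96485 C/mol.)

From the Nernst equation, ln Q = nF(E° − E)/RT = 2×96485×(0.60 − 0.566)/(8.314×303) = 2.604, so Q = 13.5.
With Q = [Ni²⁺]/[Cu²⁺] and the known concentrations, [Cu²⁺] in the denominator gives [Cu²⁺] = 0.024 M.

0.024 M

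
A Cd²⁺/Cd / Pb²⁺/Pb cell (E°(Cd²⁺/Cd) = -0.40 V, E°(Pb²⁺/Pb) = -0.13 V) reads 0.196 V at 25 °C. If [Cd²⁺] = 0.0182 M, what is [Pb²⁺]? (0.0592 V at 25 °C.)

From the Nernst equation, log Q = n(E° − E)/0.0592 = 2(0.27 − 0.196)/0.0592 = 2.500, so Q = 316.
With Q = [Cd²⁺]/[Pb²⁺] and the known concentrations, [Pb²⁺] in the denominator gives [Pb²⁺] = 5.8 × 10^-5 M.

5.8 × 10^-5 M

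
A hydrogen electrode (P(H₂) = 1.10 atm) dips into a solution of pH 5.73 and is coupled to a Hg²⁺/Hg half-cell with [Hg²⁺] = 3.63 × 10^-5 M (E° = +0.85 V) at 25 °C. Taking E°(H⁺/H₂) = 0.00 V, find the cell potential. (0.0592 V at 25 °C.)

The Hg²⁺/Hg couple is the cathode, so E°_cell = 0.85 V; n = 2.
[H⁺] = 10^(−5.73) = 1.9 × 10^-6 M, and Q = [H⁺]^2 / ([Hg²⁺]·P(H₂)) = 8.68 × 10^-8.
E = E° − (0.0592/2) log Q = 0.85 − (0.0592/2)(-7.061) = 1.059 V.

1.06 V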